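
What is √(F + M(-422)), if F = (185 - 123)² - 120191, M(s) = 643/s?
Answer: 51*I*√7966094/422 ≈ 341.1*I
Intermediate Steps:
F = -116347 (F = 62² - 120191 = 3844 - 120191 = -116347)
√(F + M(-422)) = √(-116347 + 643/(-422)) = √(-116347 + 643*(-1/422)) = √(-116347 - 643/422) = √(-49099077/422) = 51*I*√7966094/422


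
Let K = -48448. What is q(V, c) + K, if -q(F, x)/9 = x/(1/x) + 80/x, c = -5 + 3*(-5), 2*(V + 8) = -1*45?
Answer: -52012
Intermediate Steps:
V = -61/2 (V = -8 + (-1*45)/2 = -8 + (½)*(-45) = -8 - 45/2 = -61/2 ≈ -30.500)
c = -20 (c = -5 - 15 = -20)
q(F, x) = -720/x - 9*x² (q(F, x) = -9*(x/(1/x) + 80/x) = -9*(x*x + 80/x) = -9*(x² + 80/x) = -720/x - 9*x²)
q(V, c) + K = 9*(-80 - 1*(-20)³)/(-20) - 48448 = 9*(-1/20)*(-80 - 1*(-8000)) - 48448 = 9*(-1/20)*(-80 + 8000) - 48448 = 9*(-1/20)*7920 - 48448 = -3564 - 48448 = -52012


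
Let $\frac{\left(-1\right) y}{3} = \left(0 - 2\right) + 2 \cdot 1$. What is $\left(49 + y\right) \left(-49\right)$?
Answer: $-2401$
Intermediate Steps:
$y = 0$ ($y = - 3 \left(\left(0 - 2\right) + 2 \cdot 1\right) = - 3 \left(-2 + 2\right) = \left(-3\right) 0 = 0$)
$\left(49 + y\right) \left(-49\right) = \left(49 + 0\right) \left(-49\right) = 49 \left(-49\right) = -2401$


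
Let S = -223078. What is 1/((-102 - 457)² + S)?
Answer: 1/89403 ≈ 1.1185e-5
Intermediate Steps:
1/((-102 - 457)² + S) = 1/((-102 - 457)² - 223078) = 1/((-559)² - 223078) = 1/(312481 - 223078) = 1/89403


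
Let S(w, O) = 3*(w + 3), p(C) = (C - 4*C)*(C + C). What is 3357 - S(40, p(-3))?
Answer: 3228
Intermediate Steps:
p(C) = -6*C**2 (p(C) = (-3*C)*(2*C) = -6*C**2)
S(w, O) = 9 + 3*w (S(w, O) = 3*(3 + w) = 9 + 3*w)
3357 - S(40, p(-3)) = 3357 - (9 + 3*40) = 3357 - (9 + 120) = 3357 - 1*129 = 3357 - 129 = 3228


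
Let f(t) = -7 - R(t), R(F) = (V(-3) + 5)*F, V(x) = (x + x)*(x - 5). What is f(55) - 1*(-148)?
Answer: -2774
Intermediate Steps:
V(x) = 2*x*(-5 + x) (V(x) = (2*x)*(-5 + x) = 2*x*(-5 + x))
R(F) = 53*F (R(F) = (2*(-3)*(-5 - 3) + 5)*F = (2*(-3)*(-8) + 5)*F = (48 + 5)*F = 53*F)
f(t) = -7 - 53*t
f(55) - 1*(-148) = (-7 - 53*55) - 1*(-148) = (-7 - 2915) + 148 = -2922 + 148 = -2774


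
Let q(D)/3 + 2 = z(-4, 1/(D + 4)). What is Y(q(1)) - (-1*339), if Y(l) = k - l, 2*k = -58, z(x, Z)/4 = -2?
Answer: 340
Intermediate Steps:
z(x, Z) = -8 (z(x, Z) = 4*(-2) = -8)
k = -29 (k = (1/2)*(-58) = -29)
q(D) = -30 (q(D) = -6 + 3*(-8) = -6 - 24 = -30)
Y(l) = -29 - l
Y(q(1)) - (-1*339) = (-29 - 1*(-30)) - (-1*339) = (-29 + 30) - (-339) = 1 - 1*(-339) = 1 + 339 = 340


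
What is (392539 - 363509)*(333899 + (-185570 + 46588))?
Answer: 5658440510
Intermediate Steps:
(392539 - 363509)*(333899 + (-185570 + 46588)) = 29030*(333899 - 138982) = 29030*194917 = 5658440510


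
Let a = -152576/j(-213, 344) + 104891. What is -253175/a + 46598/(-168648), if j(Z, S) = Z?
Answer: -5071375283441/1896814328316 ≈ -2.6736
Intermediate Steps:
a = 22494359/213 (a = -152576/(-213) + 104891 = -152576*(-1/213) + 104891 = 152576/213 + 104891 = 22494359/213 ≈ 1.0561e+5)
-253175/a + 46598/(-168648) = -253175/22494359/213 + 46598/(-168648) = -253175*213/22494359 + 46598*(-1/168648) = -53926275/22494359 - 23299/84324 = -5071375283441/1896814328316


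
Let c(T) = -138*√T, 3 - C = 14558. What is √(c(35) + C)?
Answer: √(-14555 - 138*√35) ≈ 123.98*I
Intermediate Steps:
C = -14555 (C = 3 - 1*14558 = 3 - 14558 = -14555)
√(c(35) + C) = √(-138*√35 - 14555) = √(-14555 - 138*√35)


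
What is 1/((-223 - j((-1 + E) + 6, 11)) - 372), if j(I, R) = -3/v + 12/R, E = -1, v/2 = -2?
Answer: -44/26261 ≈ -0.0016755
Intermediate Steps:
v = -4 (v = 2*(-2) = -4)
j(I, R) = 3/4 + 12/R (j(I, R) = -3/(-4) + 12/R = -3*(-1/4) + 12/R = 3/4 + 12/R)
1/((-223 - j((-1 + E) + 6, 11)) - 372) = 1/((-223 - (3/4 + 12/11)) - 372) = 1/((-223 - 1*81/44) - 372) = 1/((-223 - 81/44) - 372) = 1/(-9893/44 - 372) = 1/(-26261/44) = -44/26261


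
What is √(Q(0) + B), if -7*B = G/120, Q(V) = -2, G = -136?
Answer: I*√20265/105 ≈ 1.3558*I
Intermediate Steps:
B = 17/105 (B = -(-136)/(7*120) = -⅐*(-17/15) = 17/105 ≈ 0.16190)
√(Q(0) + B) = √(-2 + 17/105) = √(-193/105) = I*√20265/105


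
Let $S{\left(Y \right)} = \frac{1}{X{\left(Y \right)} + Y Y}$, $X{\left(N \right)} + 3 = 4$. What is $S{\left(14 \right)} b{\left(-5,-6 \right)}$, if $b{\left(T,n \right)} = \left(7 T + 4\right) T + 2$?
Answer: $\frac{157}{197} \approx 0.79695$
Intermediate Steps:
$X{\left(N \right)} = 1$ ($X{\left(N \right)} = -3 + 4 = 1$)
$S{\left(Y \right)} = \frac{1}{1 + Y^{2}}$ ($S{\left(Y \right)} = \frac{1}{1 + Y Y} = \frac{1}{1 + Y^{2}}$)
$b{\left(T,n \right)} = 2 + T \left(4 + 7 T\right)$ ($b{\left(T,n \right)} = \left(4 + 7 T\right) T + 2 = T \left(4 + 7 T\right) + 2 = 2 + T \left(4 + 7 T\right)$)
$S{\left(14 \right)} b{\left(-5,-6 \right)} = \frac{2 + 4 \left(-5\right) + 7 \left(-5\right)^{2}}{1 + 14^{2}} = \frac{2 - 20 + 7 \cdot 25}{1 + 196} = \frac{2 - 20 + 175}{197} = \frac{1}{197} \cdot 157 = \frac{157}{197}$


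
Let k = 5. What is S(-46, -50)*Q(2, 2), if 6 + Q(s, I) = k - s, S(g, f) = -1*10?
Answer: 30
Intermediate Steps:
S(g, f) = -10
Q(s, I) = -1 - s (Q(s, I) = -6 + (5 - s) = -1 - s)
S(-46, -50)*Q(2, 2) = -10*(-1 - 1*2) = -10*(-1 - 2) = -10*(-3) = 30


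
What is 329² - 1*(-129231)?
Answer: 237472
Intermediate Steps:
329² - 1*(-129231) = 108241 + 129231 = 237472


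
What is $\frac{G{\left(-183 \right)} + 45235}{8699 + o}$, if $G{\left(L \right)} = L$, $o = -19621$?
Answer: $- \frac{22526}{5461} \approx -4.1249$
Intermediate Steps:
$\frac{G{\left(-183 \right)} + 45235}{8699 + o} = \frac{-183 + 45235}{8699 - 19621} = \frac{45052}{-10922} = 45052 \left(- \frac{1}{10922}\right) = - \frac{22526}{5461}$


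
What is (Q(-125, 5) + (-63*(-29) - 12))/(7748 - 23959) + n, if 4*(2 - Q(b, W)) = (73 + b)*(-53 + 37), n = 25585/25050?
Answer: 74890597/81217110 ≈ 0.92210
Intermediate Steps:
n = 5117/5010 (n = 25585*(1/25050) = 5117/5010 ≈ 1.0214)
Q(b, W) = 294 + 4*b (Q(b, W) = 2 - (73 + b)*(-53 + 37)/4 = 2 - (73 + b)*(-16)/4 = 2 - (-1168 - 16*b)/4 = 2 + (292 + 4*b) = 294 + 4*b)
(Q(-125, 5) + (-63*(-29) - 12))/(7748 - 23959) + n = ((294 + 4*(-125)) + (-63*(-29) - 12))/(7748 - 23959) + 5117/5010 = ((294 - 500) + (1827 - 12))/(-16211) + 5117/5010 = (-206 + 1815)*(-1/16211) + 5117/5010 = 1609*(-1/16211) + 5117/5010 = -1609/16211 + 5117/5010 = 74890597/81217110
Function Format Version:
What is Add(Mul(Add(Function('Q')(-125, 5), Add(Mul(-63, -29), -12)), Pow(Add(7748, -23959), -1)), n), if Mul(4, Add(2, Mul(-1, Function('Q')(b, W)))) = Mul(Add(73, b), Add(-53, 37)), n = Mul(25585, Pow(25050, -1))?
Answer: Rational(74890597, 81217110) ≈ 0.92210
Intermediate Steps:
n = Rational(5117, 5010) (n = Mul(25585, Rational(1, 25050)) = Rational(5117, 5010) ≈ 1.0214)
Function('Q')(b, W) = Add(294, Mul(4, b)) (Function('Q')(b, W) = Add(2, Mul(Rational(-1, 4), Mul(Add(73, b), Add(-53, 37)))) = Add(2, Mul(Rational(-1, 4), Mul(Add(73, b), -16))) = Add(2, Mul(Rational(-1, 4), Add(-1168, Mul(-16, b)))) = Add(2, Add(292, Mul(4, b))) = Add(294, Mul(4, b)))
Add(Mul(Add(Function('Q')(-125, 5), Add(Mul(-63, -29), -12)), Pow(Add(7748, -23959), -1)), n) = Add(Mul(Add(Add(294, Mul(4, -125)), Add(Mul(-63, -29), -12)), Pow(Add(7748, -23959), -1)), Rational(5117, 5010)) = Add(Mul(Add(Add(294, -500), Add(1827, -12)), Pow(-16211, -1)), Rational(5117, 5010)) = Add(Mul(Add(-206, 1815), Rational(-1, 16211)), Rational(5117, 5010)) = Add(Mul(1609, Rational(-1, 16211)), Rational(5117, 5010)) = Add(Rational(-1609, 16211), Rational(5117, 5010)) = Rational(74890597, 81217110)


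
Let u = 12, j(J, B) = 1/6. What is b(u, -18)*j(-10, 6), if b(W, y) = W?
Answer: 2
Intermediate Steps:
j(J, B) = ⅙
b(u, -18)*j(-10, 6) = 12*(⅙) = 2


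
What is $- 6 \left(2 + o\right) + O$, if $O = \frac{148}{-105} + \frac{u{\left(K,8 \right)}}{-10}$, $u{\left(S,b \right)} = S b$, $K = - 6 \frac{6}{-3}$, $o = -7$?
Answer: $\frac{1994}{105} \approx 18.99$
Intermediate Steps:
$K = 12$ ($K = - 6 \cdot 6 \left(- \frac{1}{3}\right) = \left(-6\right) \left(-2\right) = 12$)
$O = - \frac{1156}{105}$ ($O = \frac{148}{-105} + \frac{12 \cdot 8}{-10} = 148 \left(- \frac{1}{105}\right) + 96 \left(- \frac{1}{10}\right) = - \frac{148}{105} - \frac{48}{5} = - \frac{1156}{105} \approx -11.01$)
$- 6 \left(2 + o\right) + O = - 6 \left(2 - 7\right) - \frac{1156}{105} = \left(-6\right) \left(-5\right) - \frac{1156}{105} = 30 - \frac{1156}{105} = \frac{1994}{105}$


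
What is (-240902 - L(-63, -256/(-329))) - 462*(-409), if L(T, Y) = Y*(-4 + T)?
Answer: -17072424/329 ≈ -51892.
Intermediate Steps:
(-240902 - L(-63, -256/(-329))) - 462*(-409) = (-240902 - (-256/(-329))*(-4 - 63)) - 462*(-409) = (-240902 - (-256*(-1/329))*(-67)) + 188958 = (-240902 - 256*(-67)/329) + 188958 = (-240902 - 1*(-17152/329)) + 188958 = (-240902 + 17152/329) + 188958 = -79239606/329 + 188958 = -17072424/329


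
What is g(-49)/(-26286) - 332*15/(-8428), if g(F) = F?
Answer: 32829313/55384602 ≈ 0.59275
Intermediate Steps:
g(-49)/(-26286) - 332*15/(-8428) = -49/(-26286) - 332*15/(-8428) = -49*(-1/26286) - 4980*(-1/8428) = 49/26286 + 1245/2107 = 32829313/55384602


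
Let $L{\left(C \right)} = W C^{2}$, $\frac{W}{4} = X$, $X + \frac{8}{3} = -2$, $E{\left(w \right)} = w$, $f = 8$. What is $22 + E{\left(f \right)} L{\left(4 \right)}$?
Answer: $- \frac{7102}{3} \approx -2367.3$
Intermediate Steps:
$X = - \frac{14}{3}$ ($X = - \frac{8}{3} - 2 = - \frac{14}{3} \approx -4.6667$)
$W = - \frac{56}{3}$ ($W = 4 \left(- \frac{14}{3}\right) = - \frac{56}{3} \approx -18.667$)
$L{\left(C \right)} = - \frac{56 C^{2}}{3}$
$22 + E{\left(f \right)} L{\left(4 \right)} = 22 + 8 \left(- \frac{56 \cdot 4^{2}}{3}\right) = 22 + 8 \left(\left(- \frac{56}{3}\right) 16\right) = 22 + 8 \left(- \frac{896}{3}\right) = 22 - \frac{7168}{3} = - \frac{7102}{3}$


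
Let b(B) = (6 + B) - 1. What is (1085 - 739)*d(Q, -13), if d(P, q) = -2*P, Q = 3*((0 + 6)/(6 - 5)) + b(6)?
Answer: -20068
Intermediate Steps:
b(B) = 5 + B
Q = 29 (Q = 3*((0 + 6)/(6 - 5)) + (5 + 6) = 3*(6/1) + 11 = 3*(6*1) + 11 = 3*6 + 11 = 18 + 11 = 29)
(1085 - 739)*d(Q, -13) = (1085 - 739)*(-2*29) = 346*(-58) = -20068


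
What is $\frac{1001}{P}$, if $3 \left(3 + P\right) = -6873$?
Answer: $- \frac{1001}{2294} \approx -0.43636$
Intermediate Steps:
$P = -2294$ ($P = -3 + \frac{1}{3} \left(-6873\right) = -3 - 2291 = -2294$)
$\frac{1001}{P} = \frac{1001}{-2294} = 1001 \left(- \frac{1}{2294}\right) = - \frac{1001}{2294}$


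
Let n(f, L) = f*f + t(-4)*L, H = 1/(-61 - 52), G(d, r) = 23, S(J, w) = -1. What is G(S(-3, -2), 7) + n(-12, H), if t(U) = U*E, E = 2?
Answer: 18879/113 ≈ 167.07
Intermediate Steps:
H = -1/113 (H = 1/(-113) = -1/113 ≈ -0.0088496)
t(U) = 2*U (t(U) = U*2 = 2*U)
n(f, L) = f² - 8*L (n(f, L) = f*f + (2*(-4))*L = f² - 8*L)
G(S(-3, -2), 7) + n(-12, H) = 23 + ((-12)² - 8*(-1/113)) = 23 + (144 + 8/113) = 23 + 16280/113 = 18879/113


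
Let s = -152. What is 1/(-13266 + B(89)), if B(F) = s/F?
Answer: -89/1180826 ≈ -7.5371e-5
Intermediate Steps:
B(F) = -152/F
1/(-13266 + B(89)) = 1/(-13266 - 152/89) = 1/(-1180826/89) = -89/1180826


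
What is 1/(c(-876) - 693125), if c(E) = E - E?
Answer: -1/693125 ≈ -1.4427e-6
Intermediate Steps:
c(E) = 0
1/(c(-876) - 693125) = 1/(0 - 693125) = 1/(-693125) = -1/693125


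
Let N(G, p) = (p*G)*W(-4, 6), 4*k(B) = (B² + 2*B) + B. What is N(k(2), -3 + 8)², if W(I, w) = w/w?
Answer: 625/4 ≈ 156.25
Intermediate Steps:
k(B) = B²/4 + 3*B/4 (k(B) = ((B² + 2*B) + B)/4 = (B² + 3*B)/4 = B²/4 + 3*B/4)
W(I, w) = 1
N(G, p) = G*p (N(G, p) = (p*G)*1 = (G*p)*1 = G*p)
N(k(2), -3 + 8)² = (((¼)*2*(3 + 2))*(-3 + 8))² = (((¼)*2*5)*5)² = ((5/2)*5)² = (25/2)² = 625/4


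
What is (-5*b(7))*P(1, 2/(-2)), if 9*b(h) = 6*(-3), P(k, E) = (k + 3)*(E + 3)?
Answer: 80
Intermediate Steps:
P(k, E) = (3 + E)*(3 + k) (P(k, E) = (3 + k)*(3 + E) = (3 + E)*(3 + k))
b(h) = -2 (b(h) = (6*(-3))/9 = (⅑)*(-18) = -2)
(-5*b(7))*P(1, 2/(-2)) = (-5*(-2))*(9 + 3*(2/(-2)) + 3*1 + (2/(-2))*1) = 10*(9 + 3*(2*(-½)) + 3 + (2*(-½))*1) = 10*(9 + 3*(-1) + 3 - 1*1) = 10*(9 - 3 + 3 - 1) = 10*8 = 80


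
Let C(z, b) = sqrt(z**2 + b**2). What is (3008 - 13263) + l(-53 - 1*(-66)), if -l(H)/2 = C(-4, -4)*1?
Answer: -10255 - 8*sqrt(2) ≈ -10266.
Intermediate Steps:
C(z, b) = sqrt(b**2 + z**2)
l(H) = -8*sqrt(2) (l(H) = -2*sqrt((-4)**2 + (-4)**2) = -2*sqrt(16 + 16) = -2*sqrt(32) = -2*4*sqrt(2) = -8*sqrt(2))
(3008 - 13263) + l(-53 - 1*(-66)) = (3008 - 13263) - 8*sqrt(2) = -10255 - 8*sqrt(2)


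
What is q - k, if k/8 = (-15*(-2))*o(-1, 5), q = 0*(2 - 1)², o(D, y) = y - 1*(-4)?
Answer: -2160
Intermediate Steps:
o(D, y) = 4 + y (o(D, y) = y + 4 = 4 + y)
q = 0 (q = 0*1² = 0*1 = 0)
k = 2160 (k = 8*((-15*(-2))*(4 + 5)) = 8*(30*9) = 8*270 = 2160)
q - k = 0 - 1*2160 = 0 - 2160 = -2160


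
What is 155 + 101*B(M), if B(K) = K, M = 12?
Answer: 1367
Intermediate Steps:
155 + 101*B(M) = 155 + 101*12 = 155 + 1212 = 1367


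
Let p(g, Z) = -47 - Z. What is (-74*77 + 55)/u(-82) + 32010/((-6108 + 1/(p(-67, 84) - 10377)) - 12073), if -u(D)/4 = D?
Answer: -396132908149/20887690424 ≈ -18.965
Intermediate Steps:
u(D) = -4*D
(-74*77 + 55)/u(-82) + 32010/((-6108 + 1/(p(-67, 84) - 10377)) - 12073) = (-74*77 + 55)/((-4*(-82))) + 32010/((-6108 + 1/((-47 - 1*84) - 10377)) - 12073) = (-5698 + 55)/328 + 32010/((-6108 + 1/((-47 - 84) - 10377)) - 12073) = -5643*1/328 + 32010/((-6108 + 1/(-131 - 10377)) - 12073) = -5643/328 + 32010/((-6108 + 1/(-10508)) - 12073) = -5643/328 + 32010/((-6108 - 1/10508) - 12073) = -5643/328 + 32010/(-64182865/10508 - 12073) = -5643/328 + 32010/(-191045949/10508) = -5643/328 + 32010*(-10508/191045949) = -5643/328 - 112120360/63681983 = -396132908149/20887690424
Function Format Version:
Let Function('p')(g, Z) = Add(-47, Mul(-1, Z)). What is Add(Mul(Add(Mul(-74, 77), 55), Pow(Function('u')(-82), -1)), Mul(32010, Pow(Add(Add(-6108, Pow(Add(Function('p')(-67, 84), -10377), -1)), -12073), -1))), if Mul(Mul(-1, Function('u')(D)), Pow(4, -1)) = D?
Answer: Rational(-396132908149, 20887690424) ≈ -18.965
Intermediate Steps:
Function('u')(D) = Mul(-4, D)
Add(Mul(Add(Mul(-74, 77), 55), Pow(Function('u')(-82), -1)), Mul(32010, Pow(Add(Add(-6108, Pow(Add(Function('p')(-67, 84), -10377), -1)), -12073), -1))) = Add(Mul(Add(Mul(-74, 77), 55), Pow(Mul(-4, -82), -1)), Mul(32010, Pow(Add(Add(-6108, Pow(Add(Add(-47, Mul(-1, 84)), -10377), -1)), -12073), -1))) = Add(Mul(Add(-5698, 55), Pow(328, -1)), Mul(32010, Pow(Add(Add(-6108, Pow(Add(Add(-47, -84), -10377), -1)), -12073), -1))) = Add(Mul(-5643, Rational(1, 328)), Mul(32010, Pow(Add(Add(-6108, Pow(Add(-131, -10377), -1)), -12073), -1))) = Add(Rational(-5643, 328), Mul(32010, Pow(Add(Add(-6108, Pow(-10508, -1)), -12073), -1))) = Add(Rational(-5643, 328), Mul(32010, Pow(Add(Add(-6108, Rational(-1, 10508)), -12073), -1))) = Add(Rational(-5643, 328), Mul(32010, Pow(Add(Rational(-64182865, 10508), -12073), -1))) = Add(Rational(-5643, 328), Mul(32010, Pow(Rational(-191045949, 10508), -1))) = Add(Rational(-5643, 328), Mul(32010, Rational(-10508, 191045949))) = Add(Rational(-5643, 328), Rational(-112120360, 63681983)) = Rational(-396132908149, 20887690424)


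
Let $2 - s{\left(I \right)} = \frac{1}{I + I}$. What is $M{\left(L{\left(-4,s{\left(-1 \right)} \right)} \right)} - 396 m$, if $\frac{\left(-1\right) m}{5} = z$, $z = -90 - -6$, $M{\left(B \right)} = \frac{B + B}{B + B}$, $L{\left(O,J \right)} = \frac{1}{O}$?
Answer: $-166319$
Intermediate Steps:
$s{\left(I \right)} = 2 - \frac{1}{2 I}$ ($s{\left(I \right)} = 2 - \frac{1}{I + I} = 2 - \frac{1}{2 I}$)
$M{\left(B \right)} = 1$ ($M{\left(B \right)} = \frac{2 B}{2 B} = 2 B \frac{1}{2 B} = 1$)
$z = -84$ ($z = -90 + 6 = -84$)
$m = 420$ ($m = \left(-5\right) \left(-84\right) = 420$)
$M{\left(L{\left(-4,s{\left(-1 \right)} \right)} \right)} - 396 m = 1 - 166320 = -166319$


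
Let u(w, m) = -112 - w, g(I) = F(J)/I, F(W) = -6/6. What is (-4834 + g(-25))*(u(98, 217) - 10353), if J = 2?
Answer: 1276527987/25 ≈ 5.1061e+7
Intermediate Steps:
F(W) = -1 (F(W) = -6*⅙ = -1)
g(I) = -1/I
(-4834 + g(-25))*(u(98, 217) - 10353) = (-4834 - 1/(-25))*((-112 - 1*98) - 10353) = (-4834 - 1*(-1/25))*((-112 - 98) - 10353) = (-4834 + 1/25)*(-210 - 10353) = -120849/25*(-10563) = 1276527987/25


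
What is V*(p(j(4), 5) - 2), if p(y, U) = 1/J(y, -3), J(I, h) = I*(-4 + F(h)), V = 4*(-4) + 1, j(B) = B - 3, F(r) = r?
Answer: 225/7 ≈ 32.143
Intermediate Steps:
j(B) = -3 + B
V = -15 (V = -16 + 1 = -15)
J(I, h) = I*(-4 + h)
p(y, U) = -1/(7*y) (p(y, U) = 1/(y*(-4 - 3)) = 1/(y*(-7)) = 1/(-7*y) = -1/(7*y))
V*(p(j(4), 5) - 2) = -15*(-1/(7*(-3 + 4)) - 2) = -15*(-⅐/1 - 2) = -15*(-⅐*1 - 2) = -15*(-⅐ - 2) = -15*(-15/7) = 225/7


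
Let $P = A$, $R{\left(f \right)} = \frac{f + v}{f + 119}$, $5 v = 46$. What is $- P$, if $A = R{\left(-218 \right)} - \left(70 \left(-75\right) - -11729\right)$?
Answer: $\frac{356229}{55} \approx 6476.9$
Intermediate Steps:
$v = \frac{46}{5}$ ($v = \frac{1}{5} \cdot 46 = \frac{46}{5} \approx 9.2$)
$R{\left(f \right)} = \frac{\frac{46}{5} + f}{119 + f}$ ($R{\left(f \right)} = \frac{f + \frac{46}{5}}{f + 119} = \frac{\frac{46}{5} + f}{119 + f}$)
$A = - \frac{356229}{55}$ ($A = \frac{\frac{46}{5} - 218}{119 - 218} - \left(70 \left(-75\right) - -11729\right) = \frac{1}{-99} \left(- \frac{1044}{5}\right) - \left(-5250 + 11729\right) = \left(- \frac{1}{99}\right) \left(- \frac{1044}{5}\right) - 6479 = \frac{116}{55} - 6479 = - \frac{356229}{55} \approx -6476.9$)
$P = - \frac{356229}{55} \approx -6476.9$
$- P = \left(-1\right) \left(- \frac{356229}{55}\right) = \frac{356229}{55}$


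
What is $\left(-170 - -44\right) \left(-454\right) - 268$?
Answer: $56936$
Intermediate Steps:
$\left(-170 - -44\right) \left(-454\right) - 268 = \left(-170 + 44\right) \left(-454\right) - 268 = \left(-126\right) \left(-454\right) - 268 = 57204 - 268 = 56936$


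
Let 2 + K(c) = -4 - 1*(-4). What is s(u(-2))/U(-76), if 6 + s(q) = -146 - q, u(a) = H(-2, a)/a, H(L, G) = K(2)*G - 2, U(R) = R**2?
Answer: -151/5776 ≈ -0.026143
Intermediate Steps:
K(c) = -2 (K(c) = -2 + (-4 - 1*(-4)) = -2 + (-4 + 4) = -2 + 0 = -2)
H(L, G) = -2 - 2*G (H(L, G) = -2*G - 2 = -2 - 2*G)
u(a) = (-2 - 2*a)/a
s(q) = -152 - q (s(q) = -6 + (-146 - q) = -152 - q)
s(u(-2))/U(-76) = (-152 - (-2 - 2/(-2)))/((-76)**2) = (-152 - (-2 - 2*(-1/2)))/5776 = (-152 - (-2 + 1))*(1/5776) = (-152 - 1*(-1))*(1/5776) = (-152 + 1)*(1/5776) = -151*1/5776 = -151/5776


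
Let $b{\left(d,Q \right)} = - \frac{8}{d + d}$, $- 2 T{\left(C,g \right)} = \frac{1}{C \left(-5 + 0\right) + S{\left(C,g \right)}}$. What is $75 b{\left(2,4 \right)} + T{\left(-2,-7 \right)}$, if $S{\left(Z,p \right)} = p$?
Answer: $- \frac{901}{6} \approx -150.17$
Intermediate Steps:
$T{\left(C,g \right)} = - \frac{1}{2 \left(g - 5 C\right)}$ ($T{\left(C,g \right)} = - \frac{1}{2 \left(C \left(-5 + 0\right) + g\right)} = - \frac{1}{2 \left(C \left(-5\right) + g\right)} = - \frac{1}{2 \left(- 5 C + g\right)} = - \frac{1}{2 \left(g - 5 C\right)}$)
$b{\left(d,Q \right)} = - \frac{4}{d}$ ($b{\left(d,Q \right)} = - \frac{8}{2 d} = - 8 \frac{1}{2 d} = - \frac{4}{d}$)
$75 b{\left(2,4 \right)} + T{\left(-2,-7 \right)} = 75 \left(- \frac{4}{2}\right) + \frac{1}{2 \left(\left(-1\right) \left(-7\right) + 5 \left(-2\right)\right)} = 75 \left(\left(-4\right) \frac{1}{2}\right) + \frac{1}{2 \left(7 - 10\right)} = 75 \left(-2\right) + \frac{1}{2 \left(-3\right)} = -150 + \frac{1}{2} \left(- \frac{1}{3}\right) = -150 - \frac{1}{6} = - \frac{901}{6}$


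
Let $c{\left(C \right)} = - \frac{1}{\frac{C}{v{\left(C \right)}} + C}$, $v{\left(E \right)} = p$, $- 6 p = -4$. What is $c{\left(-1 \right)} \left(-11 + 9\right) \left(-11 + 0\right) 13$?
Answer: $\frac{572}{5} \approx 114.4$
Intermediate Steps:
$p = \frac{2}{3}$ ($p = \left(- \frac{1}{6}\right) \left(-4\right) = \frac{2}{3} \approx 0.66667$)
$v{\left(E \right)} = \frac{2}{3}$
$c{\left(C \right)} = - \frac{2}{5 C}$ ($c{\left(C \right)} = - \frac{1}{\frac{C}{\frac{2}{3}} + C} = - \frac{1}{C \frac{3}{2} + C} = - \frac{1}{\frac{3 C}{2} + C} = - \frac{1}{\frac{5}{2} C} = - \frac{2}{5 C}$)
$c{\left(-1 \right)} \left(-11 + 9\right) \left(-11 + 0\right) 13 = - \frac{2}{5 \left(-1\right)} \left(-11 + 9\right) \left(-11 + 0\right) 13 = \left(- \frac{2}{5}\right) \left(-1\right) \left(\left(-2\right) \left(-11\right)\right) 13 = \frac{2}{5} \cdot 22 \cdot 13 = \frac{44}{5} \cdot 13 = \frac{572}{5}$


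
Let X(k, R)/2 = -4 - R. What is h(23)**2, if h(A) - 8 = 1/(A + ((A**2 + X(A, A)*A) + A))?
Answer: 28462225/444889 ≈ 63.976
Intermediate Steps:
X(k, R) = -8 - 2*R (X(k, R) = 2*(-4 - R) = -8 - 2*R)
h(A) = 8 + 1/(A**2 + 2*A + A*(-8 - 2*A)) (h(A) = 8 + 1/(A + ((A**2 + (-8 - 2*A)*A) + A)) = 8 + 1/(A + ((A**2 + A*(-8 - 2*A)) + A)) = 8 + 1/(A + (A + A**2 + A*(-8 - 2*A))) = 8 + 1/(A**2 + 2*A + A*(-8 - 2*A)))
h(23)**2 = ((-1 + 8*23**2 + 48*23)/(23*(6 + 23)))**2 = ((1/23)*(-1 + 8*529 + 1104)/29)**2 = ((1/23)*(1/29)*(-1 + 4232 + 1104))**2 = ((1/23)*(1/29)*5335)**2 = (5335/667)**2 = 28462225/444889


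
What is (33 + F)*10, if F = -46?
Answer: -130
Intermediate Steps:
(33 + F)*10 = (33 - 46)*10 = -13*10 = -130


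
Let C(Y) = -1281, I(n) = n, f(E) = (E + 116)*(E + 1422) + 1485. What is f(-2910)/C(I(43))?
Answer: -1386319/427 ≈ -3246.6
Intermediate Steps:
f(E) = 1485 + (116 + E)*(1422 + E) (f(E) = (116 + E)*(1422 + E) + 1485 = 1485 + (116 + E)*(1422 + E))
f(-2910)/C(I(43)) = (166437 + (-2910)² + 1538*(-2910))/(-1281) = (166437 + 8468100 - 4475580)*(-1/1281) = 4158957*(-1/1281) = -1386319/427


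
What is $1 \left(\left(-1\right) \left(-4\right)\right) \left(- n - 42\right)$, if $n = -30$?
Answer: $-48$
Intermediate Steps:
$1 \left(\left(-1\right) \left(-4\right)\right) \left(- n - 42\right) = 1 \left(\left(-1\right) \left(-4\right)\right) \left(\left(-1\right) \left(-30\right) - 42\right) = 1 \cdot 4 \left(30 - 42\right) = 4 \left(-12\right) = -48$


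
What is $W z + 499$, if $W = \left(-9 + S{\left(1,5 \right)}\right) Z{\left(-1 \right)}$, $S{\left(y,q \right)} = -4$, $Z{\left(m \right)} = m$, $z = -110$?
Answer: $-931$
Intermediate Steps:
$W = 13$ ($W = \left(-9 - 4\right) \left(-1\right) = \left(-13\right) \left(-1\right) = 13$)
$W z + 499 = 13 \left(-110\right) + 499 = -1430 + 499 = -931$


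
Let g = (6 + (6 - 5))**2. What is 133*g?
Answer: 6517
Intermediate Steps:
g = 49 (g = (6 + 1)**2 = 7**2 = 49)
133*g = 133*49 = 6517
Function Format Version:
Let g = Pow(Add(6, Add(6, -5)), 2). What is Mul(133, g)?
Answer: 6517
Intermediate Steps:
g = 49 (g = Pow(Add(6, 1), 2) = Pow(7, 2) = 49)
Mul(133, g) = Mul(133, 49) = 6517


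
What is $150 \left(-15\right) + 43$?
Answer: $-2207$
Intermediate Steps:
$150 \left(-15\right) + 43 = -2250 + 43 = -2207$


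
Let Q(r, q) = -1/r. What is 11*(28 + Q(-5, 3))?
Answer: 1551/5 ≈ 310.20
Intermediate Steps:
11*(28 + Q(-5, 3)) = 11*(28 - 1/(-5)) = 11*(28 - 1*(-1/5)) = 11*(28 + 1/5) = 11*(141/5) = 1551/5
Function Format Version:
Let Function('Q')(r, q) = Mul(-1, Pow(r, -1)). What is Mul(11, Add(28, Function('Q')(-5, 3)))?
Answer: Rational(1551, 5) ≈ 310.20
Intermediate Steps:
Mul(11, Add(28, Function('Q')(-5, 3))) = Mul(11, Add(28, Mul(-1, Pow(-5, -1)))) = Mul(11, Add(28, Mul(-1, Rational(-1, 5)))) = Mul(11, Add(28, Rational(1, 5))) = Mul(11, Rational(141, 5)) = Rational(1551, 5)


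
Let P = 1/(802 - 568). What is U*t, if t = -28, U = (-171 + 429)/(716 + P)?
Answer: -241488/23935 ≈ -10.089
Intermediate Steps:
P = 1/234 ≈ 0.0042735
U = 60372/167545 (U = (-171 + 429)/(716 + 1/234) = 258/(167545/234) = 258*(234/167545) = 60372/167545 ≈ 0.36033)
U*t = (60372/167545)*(-28) = -241488/23935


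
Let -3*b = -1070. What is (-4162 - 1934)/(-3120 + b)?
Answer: 9144/4145 ≈ 2.2060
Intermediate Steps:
b = 1070/3 (b = -⅓*(-1070) = 1070/3 ≈ 356.67)
(-4162 - 1934)/(-3120 + b) = (-4162 - 1934)/(-3120 + 1070/3) = -6096/(-8290/3) = -6096*(-3/8290) = 9144/4145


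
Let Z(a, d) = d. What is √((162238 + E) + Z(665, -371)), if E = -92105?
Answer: √69762 ≈ 264.13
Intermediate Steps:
√((162238 + E) + Z(665, -371)) = √((162238 - 92105) - 371) = √(70133 - 371) = √69762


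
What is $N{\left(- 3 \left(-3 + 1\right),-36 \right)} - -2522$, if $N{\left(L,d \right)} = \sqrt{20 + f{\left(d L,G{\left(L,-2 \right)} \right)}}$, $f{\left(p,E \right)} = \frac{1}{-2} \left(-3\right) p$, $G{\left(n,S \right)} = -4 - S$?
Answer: $2522 + 4 i \sqrt{19} \approx 2522.0 + 17.436 i$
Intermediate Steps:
$f{\left(p,E \right)} = \frac{3 p}{2}$ ($f{\left(p,E \right)} = \left(- \frac{1}{2}\right) \left(-3\right) p = \frac{3 p}{2}$)
$N{\left(L,d \right)} = \sqrt{20 + \frac{3 L d}{2}}$ ($N{\left(L,d \right)} = \sqrt{20 + \frac{3 d L}{2}} = \sqrt{20 + \frac{3 L d}{2}}$)
$N{\left(- 3 \left(-3 + 1\right),-36 \right)} - -2522 = \frac{\sqrt{80 + 6 \left(- 3 \left(-3 + 1\right)\right) \left(-36\right)}}{2} - -2522 = \frac{\sqrt{80 + 6 \left(\left(-3\right) \left(-2\right)\right) \left(-36\right)}}{2} + 2522 = \frac{\sqrt{80 + 6 \cdot 6 \left(-36\right)}}{2} + 2522 = \frac{\sqrt{80 - 1296}}{2} + 2522 = \frac{\sqrt{-1216}}{2} + 2522 = \frac{8 i \sqrt{19}}{2} + 2522 = 4 i \sqrt{19} + 2522 = 2522 + 4 i \sqrt{19}$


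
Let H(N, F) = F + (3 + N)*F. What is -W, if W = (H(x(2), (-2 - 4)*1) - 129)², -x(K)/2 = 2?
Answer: -16641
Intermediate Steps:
x(K) = -4 (x(K) = -2*2 = -4)
H(N, F) = F + F*(3 + N)
W = 16641 (W = (((-2 - 4)*1)*(4 - 4) - 129)² = (-6*1*0 - 129)² = (-6*0 - 129)² = (0 - 129)² = (-129)² = 16641)
-W = -1*16641 = -16641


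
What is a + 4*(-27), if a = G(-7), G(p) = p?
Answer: -115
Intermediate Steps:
a = -7
a + 4*(-27) = -7 + 4*(-27) = -7 - 108 = -115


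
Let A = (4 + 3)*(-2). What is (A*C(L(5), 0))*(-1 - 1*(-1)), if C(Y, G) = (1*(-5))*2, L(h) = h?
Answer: 0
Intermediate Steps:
C(Y, G) = -10 (C(Y, G) = -5*2 = -10)
A = -14 (A = 7*(-2) = -14)
(A*C(L(5), 0))*(-1 - 1*(-1)) = (-14*(-10))*(-1 - 1*(-1)) = 140*(-1 + 1) = 140*0 = 0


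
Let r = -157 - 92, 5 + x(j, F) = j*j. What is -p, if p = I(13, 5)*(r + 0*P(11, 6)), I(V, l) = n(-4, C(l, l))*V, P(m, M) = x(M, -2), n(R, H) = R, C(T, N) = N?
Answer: -12948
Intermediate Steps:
x(j, F) = -5 + j**2 (x(j, F) = -5 + j*j = -5 + j**2)
P(m, M) = -5 + M**2
r = -249
I(V, l) = -4*V
p = 12948 (p = (-4*13)*(-249 + 0*(-5 + 6**2)) = -52*(-249 + 0*(-5 + 36)) = -52*(-249 + 0*31) = -52*(-249 + 0) = -52*(-249) = 12948)
-p = -1*12948 = -12948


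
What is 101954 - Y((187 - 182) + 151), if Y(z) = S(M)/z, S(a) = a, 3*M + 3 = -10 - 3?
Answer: 11928622/117 ≈ 1.0195e+5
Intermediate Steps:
M = -16/3 (M = -1 + (-10 - 3)/3 = -1 + (⅓)*(-13) = -1 - 13/3 = -16/3 ≈ -5.3333)
Y(z) = -16/(3*z)
101954 - Y((187 - 182) + 151) = 101954 - (-16)/(3*((187 - 182) + 151)) = 101954 - (-16)/(3*(5 + 151)) = 101954 - (-16)/(3*156) = 101954 - 1*(-4/117) = 101954 + 4/117 = 11928622/117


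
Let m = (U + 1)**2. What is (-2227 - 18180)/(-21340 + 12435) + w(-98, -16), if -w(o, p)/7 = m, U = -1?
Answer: 20407/8905 ≈ 2.2916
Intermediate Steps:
m = 0 (m = (-1 + 1)**2 = 0**2 = 0)
w(o, p) = 0 (w(o, p) = -7*0 = 0)
(-2227 - 18180)/(-21340 + 12435) + w(-98, -16) = (-2227 - 18180)/(-21340 + 12435) + 0 = -20407/(-8905) + 0 = -20407*(-1/8905) + 0 = 20407/8905 + 0 = 20407/8905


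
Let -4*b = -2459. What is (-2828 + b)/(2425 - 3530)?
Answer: 681/340 ≈ 2.0029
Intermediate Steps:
b = 2459/4 (b = -¼*(-2459) = 2459/4 ≈ 614.75)
(-2828 + b)/(2425 - 3530) = (-2828 + 2459/4)/(2425 - 3530) = -8853/4/(-1105) = -8853/4*(-1/1105) = 681/340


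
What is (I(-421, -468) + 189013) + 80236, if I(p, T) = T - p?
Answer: 269202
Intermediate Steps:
(I(-421, -468) + 189013) + 80236 = ((-468 - 1*(-421)) + 189013) + 80236 = ((-468 + 421) + 189013) + 80236 = (-47 + 189013) + 80236 = 188966 + 80236 = 269202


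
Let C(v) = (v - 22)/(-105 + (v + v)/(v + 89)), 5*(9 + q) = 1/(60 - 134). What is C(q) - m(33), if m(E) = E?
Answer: -37689210841/1152386090 ≈ -32.705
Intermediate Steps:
q = -3331/370 (q = -9 + 1/(5*(60 - 134)) = -9 + (⅕)/(-74) = -9 + (⅕)*(-1/74) = -9 - 1/370 = -3331/370 ≈ -9.0027)
C(v) = (-22 + v)/(-105 + 2*v/(89 + v)) (C(v) = (-22 + v)/(-105 + (2*v)/(89 + v)) = (-22 + v)/(-105 + 2*v/(89 + v)))
C(q) - m(33) = (1958 - (-3331/370)² - 67*(-3331/370))/(9345 + 103*(-3331/370)) - 1*33 = (1958 - 1*11095561/136900 + 223177/370)/(9345 - 343093/370) - 33 = (1958 - 11095561/136900 + 223177/370)/(3114557/370) - 33 = (370/3114557)*(339530129/136900) - 33 = 339530129/1152386090 - 33 = -37689210841/1152386090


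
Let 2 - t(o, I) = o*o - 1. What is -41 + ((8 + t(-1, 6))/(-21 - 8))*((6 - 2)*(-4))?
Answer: -1029/29 ≈ -35.483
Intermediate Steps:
t(o, I) = 3 - o**2 (t(o, I) = 2 - (o*o - 1) = 2 - (o**2 - 1) = 2 - (-1 + o**2) = 2 + (1 - o**2) = 3 - o**2)
-41 + ((8 + t(-1, 6))/(-21 - 8))*((6 - 2)*(-4)) = -41 + ((8 + (3 - 1*(-1)**2))/(-21 - 8))*((6 - 2)*(-4)) = -41 + ((8 + (3 - 1*1))/(-29))*(4*(-4)) = -41 + ((8 + (3 - 1))*(-1/29))*(-16) = -41 + ((8 + 2)*(-1/29))*(-16) = -41 + (10*(-1/29))*(-16) = -41 - 10/29*(-16) = -41 + 160/29 = -1029/29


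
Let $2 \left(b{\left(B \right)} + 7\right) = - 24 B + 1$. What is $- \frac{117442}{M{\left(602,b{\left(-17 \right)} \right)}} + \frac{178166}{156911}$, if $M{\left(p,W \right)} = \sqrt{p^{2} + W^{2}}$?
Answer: $\frac{178166}{156911} - \frac{234884 \sqrt{1605641}}{1605641} \approx -184.23$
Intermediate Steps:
$b{\left(B \right)} = - \frac{13}{2} - 12 B$ ($b{\left(B \right)} = -7 + \frac{- 24 B + 1}{2} = -7 + \frac{1 - 24 B}{2} = -7 - \left(- \frac{1}{2} + 12 B\right) = - \frac{13}{2} - 12 B$)
$M{\left(p,W \right)} = \sqrt{W^{2} + p^{2}}$
$- \frac{117442}{M{\left(602,b{\left(-17 \right)} \right)}} + \frac{178166}{156911} = - \frac{117442}{\sqrt{\left(- \frac{13}{2} - -204\right)^{2} + 602^{2}}} + \frac{178166}{156911} = - \frac{117442}{\sqrt{\left(- \frac{13}{2} + 204\right)^{2} + 362404}} + 178166 \cdot \frac{1}{156911} = - \frac{117442}{\sqrt{\left(\frac{395}{2}\right)^{2} + 362404}} + \frac{178166}{156911} = - \frac{117442}{\sqrt{\frac{156025}{4} + 362404}} + \frac{178166}{156911} = - \frac{117442}{\sqrt{\frac{1605641}{4}}} + \frac{178166}{156911} = - \frac{117442}{\frac{1}{2} \sqrt{1605641}} + \frac{178166}{156911} = - 117442 \frac{2 \sqrt{1605641}}{1605641} + \frac{178166}{156911} = - \frac{234884 \sqrt{1605641}}{1605641} + \frac{178166}{156911} = \frac{178166}{156911} - \frac{234884 \sqrt{1605641}}{1605641}$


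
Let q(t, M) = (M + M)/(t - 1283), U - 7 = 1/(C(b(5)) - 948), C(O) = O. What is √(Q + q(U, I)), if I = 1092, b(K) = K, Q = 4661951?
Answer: √6749832583910005583/1203269 ≈ 2159.2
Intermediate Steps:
U = 6600/943 (U = 7 + 1/(5 - 948) = 7 + 1/(-943) = 7 - 1/943 = 6600/943 ≈ 6.9989)
q(t, M) = 2*M/(-1283 + t) (q(t, M) = (2*M)/(-1283 + t) = 2*M/(-1283 + t))
√(Q + q(U, I)) = √(4661951 + 2*1092/(-1283 + 6600/943)) = √(4661951 + 2*1092/(-1203269/943)) = √(4661951 + 2*1092*(-943/1203269)) = √(4661951 - 2059512/1203269) = √(5609579058307/1203269) = √6749832583910005583/1203269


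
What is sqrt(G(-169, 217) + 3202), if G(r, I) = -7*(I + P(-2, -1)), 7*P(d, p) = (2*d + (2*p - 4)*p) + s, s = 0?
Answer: 41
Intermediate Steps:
P(d, p) = 2*d/7 + p*(-4 + 2*p)/7 (P(d, p) = ((2*d + (2*p - 4)*p) + 0)/7 = ((2*d + (-4 + 2*p)*p) + 0)/7 = ((2*d + p*(-4 + 2*p)) + 0)/7 = (2*d + p*(-4 + 2*p))/7 = 2*d/7 + p*(-4 + 2*p)/7)
G(r, I) = -2 - 7*I (G(r, I) = -7*(I + (-4/7*(-1) + (2/7)*(-2) + (2/7)*(-1)**2)) = -7*(I + (4/7 - 4/7 + (2/7)*1)) = -7*(I + (4/7 - 4/7 + 2/7)) = -7*(I + 2/7) = -7*(2/7 + I) = -2 - 7*I)
sqrt(G(-169, 217) + 3202) = sqrt((-2 - 7*217) + 3202) = sqrt((-2 - 1519) + 3202) = sqrt(-1521 + 3202) = sqrt(1681) = 41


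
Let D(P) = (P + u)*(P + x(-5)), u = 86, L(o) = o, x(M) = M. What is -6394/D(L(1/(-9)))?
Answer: 11259/773 ≈ 14.565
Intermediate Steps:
D(P) = (-5 + P)*(86 + P) (D(P) = (P + 86)*(P - 5) = (86 + P)*(-5 + P) = (-5 + P)*(86 + P))
-6394/D(L(1/(-9))) = -6394/(-430 + (1/(-9))² + 81/(-9)) = -6394/(-430 + (-⅑)² + 81*(-⅑)) = -6394/(-430 + 1/81 - 9) = -6394/(-35558/81) = -6394*(-81/35558) = 11259/773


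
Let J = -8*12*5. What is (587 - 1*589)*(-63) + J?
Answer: -354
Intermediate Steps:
J = -480 (J = -96*5 = -480)
(587 - 1*589)*(-63) + J = (587 - 1*589)*(-63) - 480 = (587 - 589)*(-63) - 480 = -2*(-63) - 480 = 126 - 480 = -354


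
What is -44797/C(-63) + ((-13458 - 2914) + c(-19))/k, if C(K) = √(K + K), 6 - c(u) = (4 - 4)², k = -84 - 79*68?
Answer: 8183/2728 + 44797*I*√14/42 ≈ 2.9996 + 3990.8*I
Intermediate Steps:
k = -5456 (k = -84 - 5372 = -5456)
c(u) = 6 (c(u) = 6 - (4 - 4)² = 6 - 1*0² = 6 - 1*0 = 6 + 0 = 6)
C(K) = √2*√K (C(K) = √(2*K) = √2*√K)
-44797/C(-63) + ((-13458 - 2914) + c(-19))/k = -44797*(-I*√14/42) + ((-13458 - 2914) + 6)/(-5456) = -44797*(-I*√14/42) + (-16372 + 6)*(-1/5456) = -44797*(-I*√14/42) - 16366*(-1/5456) = -(-44797)*I*√14/42 + 8183/2728 = 44797*I*√14/42 + 8183/2728 = 8183/2728 + 44797*I*√14/42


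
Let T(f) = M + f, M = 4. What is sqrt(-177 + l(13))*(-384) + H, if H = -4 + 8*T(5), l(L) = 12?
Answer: 68 - 384*I*sqrt(165) ≈ 68.0 - 4932.6*I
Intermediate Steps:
T(f) = 4 + f
H = 68 (H = -4 + 8*(4 + 5) = -4 + 8*9 = -4 + 72 = 68)
sqrt(-177 + l(13))*(-384) + H = sqrt(-177 + 12)*(-384) + 68 = sqrt(-165)*(-384) + 68 = (I*sqrt(165))*(-384) + 68 = -384*I*sqrt(165) + 68 = 68 - 384*I*sqrt(165)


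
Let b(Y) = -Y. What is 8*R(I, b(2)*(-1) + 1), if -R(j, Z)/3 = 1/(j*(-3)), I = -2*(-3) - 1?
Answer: 8/5 ≈ 1.6000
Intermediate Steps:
I = 5 (I = 6 - 1 = 5)
R(j, Z) = 1/j (R(j, Z) = -3*(-1/(3*j)) = -(-1)/j = 1/j)
8*R(I, b(2)*(-1) + 1) = 8/5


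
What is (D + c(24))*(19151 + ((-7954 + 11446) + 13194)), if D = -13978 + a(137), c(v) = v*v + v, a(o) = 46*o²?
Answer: 30461306652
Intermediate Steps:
c(v) = v + v² (c(v) = v² + v = v + v²)
D = 849396 (D = -13978 + 46*137² = -13978 + 46*18769 = -13978 + 863374 = 849396)
(D + c(24))*(19151 + ((-7954 + 11446) + 13194)) = (849396 + 24*(1 + 24))*(19151 + ((-7954 + 11446) + 13194)) = (849396 + 24*25)*(19151 + (3492 + 13194)) = (849396 + 600)*(19151 + 16686) = 849996*35837 = 30461306652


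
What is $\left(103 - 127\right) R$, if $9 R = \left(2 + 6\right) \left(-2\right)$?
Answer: $\frac{128}{3} \approx 42.667$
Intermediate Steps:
$R = - \frac{16}{9}$ ($R = \frac{\left(2 + 6\right) \left(-2\right)}{9} = \frac{8 \left(-2\right)}{9} = \frac{1}{9} \left(-16\right) = - \frac{16}{9} \approx -1.7778$)
$\left(103 - 127\right) R = \left(103 - 127\right) \left(- \frac{16}{9}\right) = \left(-24\right) \left(- \frac{16}{9}\right) = \frac{128}{3}$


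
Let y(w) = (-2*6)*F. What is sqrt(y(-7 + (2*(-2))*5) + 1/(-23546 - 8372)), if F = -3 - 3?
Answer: sqrt(73350596210)/31918 ≈ 8.4853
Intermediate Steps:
F = -6
y(w) = 72 (y(w) = -2*6*(-6) = -12*(-6) = 72)
sqrt(y(-7 + (2*(-2))*5) + 1/(-23546 - 8372)) = sqrt(72 + 1/(-23546 - 8372)) = sqrt(72 + 1/(-31918)) = sqrt(72 - 1/31918) = sqrt(2298095/31918) = sqrt(73350596210)/31918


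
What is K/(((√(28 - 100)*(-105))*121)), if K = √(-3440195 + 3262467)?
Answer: -2*√5554/38115 ≈ -0.0039105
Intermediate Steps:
K = 8*I*√2777 (K = √(-177728) = 8*I*√2777 ≈ 421.58*I)
K/(((√(28 - 100)*(-105))*121)) = (8*I*√2777)/(((√(28 - 100)*(-105))*121)) = (8*I*√2777)/(((√(-72)*(-105))*121)) = (8*I*√2777)/((((6*I*√2)*(-105))*121)) = (8*I*√2777)/((-630*I*√2*121)) = (8*I*√2777)/((-76230*I*√2)) = (8*I*√2777)*(I*√2/152460) = -2*√5554/38115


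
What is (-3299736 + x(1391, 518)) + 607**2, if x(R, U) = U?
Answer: -2930769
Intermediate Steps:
(-3299736 + x(1391, 518)) + 607**2 = (-3299736 + 518) + 607**2 = -3299218 + 368449 = -2930769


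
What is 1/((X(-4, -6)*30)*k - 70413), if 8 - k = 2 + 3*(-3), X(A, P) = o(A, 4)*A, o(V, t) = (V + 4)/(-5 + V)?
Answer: -1/70413 ≈ -1.4202e-5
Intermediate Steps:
o(V, t) = (4 + V)/(-5 + V)
X(A, P) = A*(4 + A)/(-5 + A) (X(A, P) = ((4 + A)/(-5 + A))*A = A*(4 + A)/(-5 + A))
k = 15 (k = 8 - (2 + 3*(-3)) = 8 - (2 - 9) = 8 - 1*(-7) = 8 + 7 = 15)
1/((X(-4, -6)*30)*k - 70413) = 1/((-4*(4 - 4)/(-5 - 4)*30)*15 - 70413) = 1/((-4*0/(-9)*30)*15 - 70413) = 1/((-4*(-1/9)*0*30)*15 - 70413) = 1/((0*30)*15 - 70413) = 1/(0*15 - 70413) = 1/(0 - 70413) = 1/(-70413) = -1/70413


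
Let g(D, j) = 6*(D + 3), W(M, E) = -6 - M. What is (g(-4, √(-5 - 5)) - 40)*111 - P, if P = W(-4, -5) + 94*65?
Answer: -11214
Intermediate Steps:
g(D, j) = 18 + 6*D (g(D, j) = 6*(3 + D) = 18 + 6*D)
P = 6108 (P = (-6 - 1*(-4)) + 94*65 = (-6 + 4) + 6110 = -2 + 6110 = 6108)
(g(-4, √(-5 - 5)) - 40)*111 - P = ((18 + 6*(-4)) - 40)*111 - 1*6108 = ((18 - 24) - 40)*111 - 6108 = (-6 - 40)*111 - 6108 = -46*111 - 6108 = -5106 - 6108 = -11214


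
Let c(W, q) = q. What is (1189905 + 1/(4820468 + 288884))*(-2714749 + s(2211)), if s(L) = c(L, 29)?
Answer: -2063066222426309740/638669 ≈ -3.2303e+12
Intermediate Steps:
s(L) = 29
(1189905 + 1/(4820468 + 288884))*(-2714749 + s(2211)) = (1189905 + 1/(4820468 + 288884))*(-2714749 + 29) = (1189905 + 1/5109352)*(-2714720) = (6079643491561/5109352)*(-2714720) = -2063066222426309740/638669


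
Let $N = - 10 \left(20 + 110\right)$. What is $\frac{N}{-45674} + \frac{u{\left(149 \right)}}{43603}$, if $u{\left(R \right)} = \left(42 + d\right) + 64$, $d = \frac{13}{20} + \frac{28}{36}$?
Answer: $\frac{5543150069}{179237107980} \approx 0.030926$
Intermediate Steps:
$d = \frac{257}{180}$ ($d = 13 \cdot \frac{1}{20} + 28 \cdot \frac{1}{36} = \frac{13}{20} + \frac{7}{9} = \frac{257}{180} \approx 1.4278$)
$u{\left(R \right)} = \frac{19337}{180}$ ($u{\left(R \right)} = \left(42 + \frac{257}{180}\right) + 64 = \frac{7817}{180} + 64 = \frac{19337}{180}$)
$N = -1300$ ($N = \left(-10\right) 130 = -1300$)
$\frac{N}{-45674} + \frac{u{\left(149 \right)}}{43603} = - \frac{1300}{-45674} + \frac{19337}{180 \cdot 43603} = \left(-1300\right) \left(- \frac{1}{45674}\right) + \frac{19337}{180} \cdot \frac{1}{43603} = \frac{650}{22837} + \frac{19337}{7848540} = \frac{5543150069}{179237107980}$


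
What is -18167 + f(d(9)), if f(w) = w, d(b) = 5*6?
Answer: -18137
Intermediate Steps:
d(b) = 30
-18167 + f(d(9)) = -18167 + 30 = -18137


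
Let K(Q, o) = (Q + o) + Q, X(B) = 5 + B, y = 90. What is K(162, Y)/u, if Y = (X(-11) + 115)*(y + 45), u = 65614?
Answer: 15039/65614 ≈ 0.22920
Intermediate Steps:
Y = 14715 (Y = ((5 - 11) + 115)*(90 + 45) = (-6 + 115)*135 = 109*135 = 14715)
K(Q, o) = o + 2*Q
K(162, Y)/u = (14715 + 2*162)/65614 = (14715 + 324)*(1/65614) = 15039*(1/65614) = 15039/65614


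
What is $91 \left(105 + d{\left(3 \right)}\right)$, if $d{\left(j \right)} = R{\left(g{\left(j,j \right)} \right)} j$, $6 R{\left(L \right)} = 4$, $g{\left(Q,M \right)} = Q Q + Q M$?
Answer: $9737$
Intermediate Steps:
$g{\left(Q,M \right)} = Q^{2} + M Q$
$R{\left(L \right)} = \frac{2}{3}$ ($R{\left(L \right)} = \frac{1}{6} \cdot 4 = \frac{2}{3}$)
$d{\left(j \right)} = \frac{2 j}{3}$
$91 \left(105 + d{\left(3 \right)}\right) = 91 \left(105 + \frac{2}{3} \cdot 3\right) = 91 \left(105 + 2\right) = 91 \cdot 107 = 9737$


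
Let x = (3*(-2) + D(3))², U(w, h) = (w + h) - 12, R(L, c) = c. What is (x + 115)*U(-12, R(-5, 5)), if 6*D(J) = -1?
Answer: -104671/36 ≈ -2907.5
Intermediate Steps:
D(J) = -⅙ (D(J) = (⅙)*(-1) = -⅙)
U(w, h) = -12 + h + w (U(w, h) = (h + w) - 12 = -12 + h + w)
x = 1369/36 (x = (3*(-2) - ⅙)² = (-6 - ⅙)² = (-37/6)² = 1369/36 ≈ 38.028)
(x + 115)*U(-12, R(-5, 5)) = (1369/36 + 115)*(-12 + 5 - 12) = (5509/36)*(-19) = -104671/36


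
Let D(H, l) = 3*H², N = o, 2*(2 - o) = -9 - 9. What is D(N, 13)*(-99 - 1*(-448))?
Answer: 126687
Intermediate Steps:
o = 11 (o = 2 - (-9 - 9)/2 = 2 - ½*(-18) = 2 + 9 = 11)
N = 11
D(N, 13)*(-99 - 1*(-448)) = (3*11²)*(-99 - 1*(-448)) = (3*121)*(-99 + 448) = 363*349 = 126687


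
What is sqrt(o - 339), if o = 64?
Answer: 5*I*sqrt(11) ≈ 16.583*I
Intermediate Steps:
sqrt(o - 339) = sqrt(64 - 339) = sqrt(-275) = 5*I*sqrt(11)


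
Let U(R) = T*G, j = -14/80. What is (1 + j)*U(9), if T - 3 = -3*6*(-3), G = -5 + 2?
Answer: -5643/40 ≈ -141.07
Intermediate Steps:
j = -7/40 (j = -14*1/80 = -7/40 ≈ -0.17500)
G = -3
T = 57 (T = 3 - 3*6*(-3) = 3 - 18*(-3) = 3 + 54 = 57)
U(R) = -171 (U(R) = 57*(-3) = -171)
(1 + j)*U(9) = (1 - 7/40)*(-171) = (33/40)*(-171) = -5643/40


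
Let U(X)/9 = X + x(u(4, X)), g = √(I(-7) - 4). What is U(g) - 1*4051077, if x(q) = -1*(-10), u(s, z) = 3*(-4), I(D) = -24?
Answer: -4050987 + 18*I*√7 ≈ -4.051e+6 + 47.624*I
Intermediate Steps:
u(s, z) = -12
g = 2*I*√7 (g = √(-24 - 4) = √(-28) = 2*I*√7 ≈ 5.2915*I)
x(q) = 10
U(X) = 90 + 9*X (U(X) = 9*(X + 10) = 9*(10 + X) = 90 + 9*X)
U(g) - 1*4051077 = (90 + 9*(2*I*√7)) - 1*4051077 = (90 + 18*I*√7) - 4051077 = -4050987 + 18*I*√7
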